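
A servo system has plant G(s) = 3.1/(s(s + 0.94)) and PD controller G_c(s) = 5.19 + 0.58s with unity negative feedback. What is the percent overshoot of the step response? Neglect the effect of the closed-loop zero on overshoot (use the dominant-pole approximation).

Forward path: (5.19 + 0.58s)·3.1/(s(s+0.94)). The closed-loop characteristic equation is s² + (0.94 + 3.1·0.58)s + 3.1·5.19 = 0.
That is s² + 2.738s + 16.09 = 0, so ω_n = 4.011 rad/s and ζ = 2.738/(2·4.011) = 0.3413.
%OS = 100·exp(−πζ/√(1−ζ²)) = 32%.

32%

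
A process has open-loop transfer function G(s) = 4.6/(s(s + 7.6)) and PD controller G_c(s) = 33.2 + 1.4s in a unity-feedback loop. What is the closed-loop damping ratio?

ζ = 0.568

Forward path: (33.2 + 1.4s)·4.6/(s(s+7.6)). The closed-loop characteristic equation is s² + (7.6 + 4.6·1.4)s + 4.6·33.2 = 0.
That is s² + 14.04s + 152.7 = 0, so ω_n = 12.36 rad/s and ζ = 14.04/(2·12.36) = 0.5681.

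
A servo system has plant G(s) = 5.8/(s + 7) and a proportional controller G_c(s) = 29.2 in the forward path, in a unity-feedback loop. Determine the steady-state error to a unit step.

The loop is type 0. Static position error constant K_pos = G_c(0)·G(0) = 29.2·0.8286 = 24.19.
Steady-state error to a unit step: e_ss = 1/(1+K_pos) = 1/25.19 = 0.0397.

0.0397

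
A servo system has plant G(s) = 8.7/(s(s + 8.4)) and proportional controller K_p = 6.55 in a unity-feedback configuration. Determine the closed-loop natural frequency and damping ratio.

ω_n = 7.55 rad/s, ζ = 0.556

1 + K_p·G(s) = 0 gives s² + 8.4s + 56.98 = 0.
So ω_n² = 56.98 ⇒ ω_n = 7.549 rad/s, and ζ = 8.4/(2ω_n) = 0.556.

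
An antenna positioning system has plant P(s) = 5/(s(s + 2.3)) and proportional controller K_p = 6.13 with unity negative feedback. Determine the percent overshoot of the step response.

Closed-loop characteristic equation: s² + 2.3s + 30.65 = 0, so ω_n = 5.536 rad/s and ζ = 2.3/(2·5.536) = 0.2077.
%OS = 100·exp(−πζ/√(1−ζ²)) = 100·exp(−π·0.2077/√0.9569) = 51.3%.

51.3%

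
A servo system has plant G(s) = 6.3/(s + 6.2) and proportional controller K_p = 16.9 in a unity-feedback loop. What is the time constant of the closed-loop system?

τ = 0.00888 s

Closed-loop transfer function: T(s) = K_p·G(s)/(1 + K_p·G(s)) = 106.5/(s + 6.2 + 106.5) = 106.5/(s + 112.7).
Time constant τ = 1/112.7 = 0.00888 s.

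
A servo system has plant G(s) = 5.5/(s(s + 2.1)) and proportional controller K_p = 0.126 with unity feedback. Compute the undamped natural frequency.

ω_n = 0.832 rad/s

1 + K_p·G(s) = 0 gives s² + 2.1s + 0.693 = 0.
So ω_n² = 0.693 ⇒ ω_n = 0.8325 rad/s, and ζ = 2.1/(2ω_n) = 1.26.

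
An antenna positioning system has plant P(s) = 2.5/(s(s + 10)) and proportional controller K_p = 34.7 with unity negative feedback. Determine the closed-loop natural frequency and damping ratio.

ω_n = 9.31 rad/s, ζ = 0.537

With unity feedback the closed-loop characteristic equation is s² + 10s + 34.7·2.5 = s² + 10s + 86.75 = 0.
So ω_n² = 86.75 ⇒ ω_n = 9.314 rad/s, and ζ = 10/(2ω_n) = 0.537.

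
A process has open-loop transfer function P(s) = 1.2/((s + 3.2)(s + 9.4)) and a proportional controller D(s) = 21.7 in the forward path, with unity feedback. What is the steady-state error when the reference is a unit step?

The loop is type 0. Static position error constant K_pos = D(0)·P(0) = 21.7·0.03989 = 0.8657.
Steady-state error to a unit step: e_ss = 1/(1+K_pos) = 1/1.866 = 0.536.

0.536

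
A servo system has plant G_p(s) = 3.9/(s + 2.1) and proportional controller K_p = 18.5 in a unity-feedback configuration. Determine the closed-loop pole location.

Closed-loop transfer function: T(s) = K_p·G_p(s)/(1 + K_p·G_p(s)) = 72.15/(s + 2.1 + 72.15) = 72.15/(s + 74.25).
The closed-loop pole is at s = −74.25.

s = -74.25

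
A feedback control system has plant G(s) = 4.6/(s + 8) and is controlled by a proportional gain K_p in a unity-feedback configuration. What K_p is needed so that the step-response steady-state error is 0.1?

Steady-state error for a unit step on this type-0 loop is 1/(1 + K_p·G(0)).
G(0) = 0.575. Require 1/(1 + K_p·0.575) = 0.1, so 1 + 0.575·K_p = 10.
K_p = (10 − 1)/0.575 = 15.7.

K_p = 15.7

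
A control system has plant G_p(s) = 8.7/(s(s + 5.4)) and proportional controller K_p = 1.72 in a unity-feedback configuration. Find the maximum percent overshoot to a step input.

4.68%

The closed-loop denominator s² + 5.4s + 14.96 gives ω_n = √14.96 = 3.868 and ζ = 5.4/(2ω_n) = 0.698.
%OS = 100·exp(−πζ/√(1−ζ²)) = 100·exp(−π·0.698/√0.5128) = 4.68%.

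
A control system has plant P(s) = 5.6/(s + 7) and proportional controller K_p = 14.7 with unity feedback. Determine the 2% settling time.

Closed-loop transfer function: T(s) = K_p·P(s)/(1 + K_p·P(s)) = 82.32/(s + 7 + 82.32) = 82.32/(s + 89.32).
Time constant τ = 1/89.32 = 0.0112 s, so the 2% settling time is about 4τ = 0.0448 s.

T_s ≈ 0.0448 s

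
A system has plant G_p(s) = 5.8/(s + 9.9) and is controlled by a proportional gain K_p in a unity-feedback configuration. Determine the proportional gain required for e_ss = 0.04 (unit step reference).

K_p = 41

For a type-0 loop with proportional control, e_ss = 1/(1 + K_p·G_p(0)).
G_p(0) = 0.5859. Require 1/(1 + K_p·0.5859) = 0.04, so 1 + 0.5859·K_p = 25.
K_p = (25 − 1)/0.5859 = 41.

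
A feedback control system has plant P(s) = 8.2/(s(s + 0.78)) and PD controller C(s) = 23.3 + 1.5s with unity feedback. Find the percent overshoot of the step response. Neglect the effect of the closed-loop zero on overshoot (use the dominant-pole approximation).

18.5%

Forward path: (23.3 + 1.5s)·8.2/(s(s+0.78)). The closed-loop characteristic equation is s² + (0.78 + 8.2·1.5)s + 8.2·23.3 = 0.
That is s² + 13.08s + 191.1 = 0, so ω_n = 13.82 rad/s and ζ = 13.08/(2·13.82) = 0.4731.
%OS = 100·exp(−πζ/√(1−ζ²)) = 18.5%.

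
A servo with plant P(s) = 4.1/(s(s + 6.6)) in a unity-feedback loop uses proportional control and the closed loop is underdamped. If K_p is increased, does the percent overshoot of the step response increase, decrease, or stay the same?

increase

Characteristic equation s² + 6.6s + K_p·4.1 = 0: raising K_p raises ω_n while 2ζω_n = 6.6 is fixed, so ζ falls and overshoot grows.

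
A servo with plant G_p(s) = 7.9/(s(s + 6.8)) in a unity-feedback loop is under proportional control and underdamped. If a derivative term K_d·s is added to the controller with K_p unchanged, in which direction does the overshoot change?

decrease

The derivative term adds K·K_d to the s-coefficient of the characteristic equation, raising 2ζω_n while ω_n is unchanged; ζ increases, so overshoot decreases.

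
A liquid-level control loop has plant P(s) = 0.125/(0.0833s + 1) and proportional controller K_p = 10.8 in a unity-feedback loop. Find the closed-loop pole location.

s = -28.21

Closed loop: T(s) = K_p·P/(1+K_p·P) = 1.35/(0.0833s + 1 + 1.35), with pole at s = −(1 + 1.35)/0.0833 = −28.21.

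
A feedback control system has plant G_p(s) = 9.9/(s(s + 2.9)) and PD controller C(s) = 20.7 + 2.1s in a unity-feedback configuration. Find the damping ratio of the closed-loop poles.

ζ = 0.827

Forward path: (20.7 + 2.1s)·9.9/(s(s+2.9)). The closed-loop characteristic equation is s² + (2.9 + 9.9·2.1)s + 9.9·20.7 = 0.
That is s² + 23.69s + 204.9 = 0, so ω_n = 14.32 rad/s and ζ = 23.69/(2·14.32) = 0.8274.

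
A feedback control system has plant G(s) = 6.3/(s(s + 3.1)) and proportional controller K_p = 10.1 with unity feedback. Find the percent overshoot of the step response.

53.7%

From 1 + K_pG(s) = 0: s² + 3.1s + 63.63 = 0 ⇒ ω_n = 7.977, ζ = 0.1943.
%OS = 100·exp(−πζ/√(1−ζ²)) = 100·exp(−π·0.1943/√0.9622) = 53.7%.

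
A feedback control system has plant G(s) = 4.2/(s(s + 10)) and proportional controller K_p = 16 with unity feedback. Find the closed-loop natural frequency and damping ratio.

The closed-loop denominator is s(s+10) + 16·4.2 = s² + 10s + 67.2.
So ω_n² = 67.2 ⇒ ω_n = 8.198 rad/s, and ζ = 10/(2ω_n) = 0.61.

ω_n = 8.2 rad/s, ζ = 0.61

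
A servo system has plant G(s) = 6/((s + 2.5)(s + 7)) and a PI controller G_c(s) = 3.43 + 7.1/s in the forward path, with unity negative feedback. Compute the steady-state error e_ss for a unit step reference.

The open loop G_c(s)G(s) has a pole at the origin (type 1), so the static position error constant is infinite and e_ss = 1/(1+∞) = 0.

0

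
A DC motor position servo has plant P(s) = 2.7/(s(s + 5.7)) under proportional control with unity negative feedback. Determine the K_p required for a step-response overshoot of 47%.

From %OS = 100·exp(−πζ/√(1−ζ²)) = 47%, ζ = −ln(0.47)/√(π²+ln²(0.47)) = 0.2337.
Characteristic equation s² + 5.7s + 2.7K_p = 0 gives ζ = 5.7/(2√(2.7K_p)).
Setting ζ = 0.2337: √(2.7K_p) = 5.7/(2·0.2337) = 12.2, so K_p = 148.7/2.7 = 55.1.

K_p = 55.1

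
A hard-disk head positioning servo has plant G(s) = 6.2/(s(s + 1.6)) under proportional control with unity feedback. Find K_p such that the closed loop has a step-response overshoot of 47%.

K_p = 1.89

From %OS = 100·exp(−πζ/√(1−ζ²)) = 47%, ζ = −ln(0.47)/√(π²+ln²(0.47)) = 0.2337.
Characteristic equation s² + 1.6s + 6.2K_p = 0 gives ζ = 1.6/(2√(6.2K_p)).
Setting ζ = 0.2337: √(6.2K_p) = 1.6/(2·0.2337) = 3.424, so K_p = 11.72/6.2 = 1.89.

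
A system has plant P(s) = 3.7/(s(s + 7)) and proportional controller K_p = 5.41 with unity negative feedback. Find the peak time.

T_p = 1.13 s

Closed-loop characteristic equation: s² + 7s + 20.02 = 0, so ω_n = 4.474 rad/s and ζ = 7/(2·4.474) = 0.7823.
Damped frequency ω_d = ω_n√(1−ζ²) = 2.787 rad/s, so peak time T_p = π/ω_d = 1.13 s.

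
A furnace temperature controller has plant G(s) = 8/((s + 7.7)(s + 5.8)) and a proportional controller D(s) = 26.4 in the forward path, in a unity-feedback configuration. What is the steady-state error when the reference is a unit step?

The loop is type 0. Static position error constant K_pos = D(0)·G(0) = 26.4·0.1791 = 4.729.
Steady-state error to a unit step: e_ss = 1/(1+K_pos) = 1/5.729 = 0.175.

0.175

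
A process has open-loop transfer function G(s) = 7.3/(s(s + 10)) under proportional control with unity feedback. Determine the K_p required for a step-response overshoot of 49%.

K_p = 69.8

From %OS = 100·exp(−πζ/√(1−ζ²)) = 49%, ζ = −ln(0.49)/√(π²+ln²(0.49)) = 0.2214.
Characteristic equation s² + 10s + 7.3K_p = 0 gives ζ = 10/(2√(7.3K_p)).
Setting ζ = 0.2214: √(7.3K_p) = 10/(2·0.2214) = 22.58, so K_p = 509.9/7.3 = 69.8.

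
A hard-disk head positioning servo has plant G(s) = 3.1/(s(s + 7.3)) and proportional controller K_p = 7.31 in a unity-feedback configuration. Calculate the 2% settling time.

T_s ≈ 1.1 s

The closed-loop denominator s² + 7.3s + 22.66 gives ω_n = √22.66 = 4.76 and ζ = 7.3/(2ω_n) = 0.7667.
2% settling time T_s ≈ 4/(ζω_n) = 4/3.65 = 1.1 s.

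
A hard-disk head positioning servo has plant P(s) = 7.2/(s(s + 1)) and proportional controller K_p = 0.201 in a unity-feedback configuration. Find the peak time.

T_p = 2.87 s

From 1 + K_pP(s) = 0: s² + 1s + 1.447 = 0 ⇒ ω_n = 1.203, ζ = 0.4156.
Damped frequency ω_d = ω_n√(1−ζ²) = 1.094 rad/s, so peak time T_p = π/ω_d = 2.87 s.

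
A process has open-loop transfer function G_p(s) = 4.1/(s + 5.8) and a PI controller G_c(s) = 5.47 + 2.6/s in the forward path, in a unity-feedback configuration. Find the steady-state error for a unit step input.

0

The open loop G_c(s)G_p(s) has a pole at the origin (type 1), so the static position error constant is infinite and e_ss = 1/(1+∞) = 0.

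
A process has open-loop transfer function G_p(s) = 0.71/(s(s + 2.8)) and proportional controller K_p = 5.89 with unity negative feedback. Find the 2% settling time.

Closed-loop characteristic equation: s² + 2.8s + 4.182 = 0, so ω_n = 2.045 rad/s and ζ = 2.8/(2·2.045) = 0.6846.
2% settling time T_s ≈ 4/(ζω_n) = 4/1.4 = 2.86 s.

T_s ≈ 2.86 s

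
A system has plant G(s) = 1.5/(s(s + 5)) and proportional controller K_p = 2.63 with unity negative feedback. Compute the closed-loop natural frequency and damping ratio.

1 + K_p·G(s) = 0 gives s² + 5s + 3.945 = 0.
Matching s² + 2ζω_n s + ω_n²: ω_n = √3.945 = 1.986 rad/s and 2ζω_n = 5, so ζ = 5/(2·1.986) = 1.26.

ω_n = 1.99 rad/s, ζ = 1.26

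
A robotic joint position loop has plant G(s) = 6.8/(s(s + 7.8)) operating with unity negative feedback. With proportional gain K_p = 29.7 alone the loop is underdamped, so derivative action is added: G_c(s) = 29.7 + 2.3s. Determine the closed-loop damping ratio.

ζ = 0.825

Forward path: (29.7 + 2.3s)·6.8/(s(s+7.8)). The closed-loop characteristic equation is s² + (7.8 + 6.8·2.3)s + 6.8·29.7 = 0.
That is s² + 23.44s + 202 = 0, so ω_n = 14.21 rad/s and ζ = 23.44/(2·14.21) = 0.8247.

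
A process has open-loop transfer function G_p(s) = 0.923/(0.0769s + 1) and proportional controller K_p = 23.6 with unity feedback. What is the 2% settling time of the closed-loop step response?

Closed loop: T(s) = K_p·G_p/(1+K_p·G_p) = 21.78/(0.0769s + 1 + 21.78), with pole at s = −(1 + 21.78)/0.0769 = −296.3.
τ = 1/296.3 = 0.003375 s, so 2% settling time ≈ 4τ = 0.0135 s.

T_s ≈ 0.0135 s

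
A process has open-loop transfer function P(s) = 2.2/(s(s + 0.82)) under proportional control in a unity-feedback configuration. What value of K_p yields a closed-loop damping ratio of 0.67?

K_p = 0.17

Closed-loop characteristic equation: s² + 0.82s + K_p·2.2 = 0.
So ω_n = √(2.2K_p) and 2ζω_n = 0.82, giving ζ = 0.82/(2√(2.2K_p)).
Setting ζ = 0.67: √(2.2K_p) = 0.82/(2·0.67) = 0.6119, so K_p = 0.3745/2.2 = 0.17.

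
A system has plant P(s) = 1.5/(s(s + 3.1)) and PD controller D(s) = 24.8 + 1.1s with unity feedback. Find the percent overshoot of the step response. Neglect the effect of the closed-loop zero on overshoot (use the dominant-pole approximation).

26.5%

Forward path: (24.8 + 1.1s)·1.5/(s(s+3.1)). The closed-loop characteristic equation is s² + (3.1 + 1.5·1.1)s + 1.5·24.8 = 0.
That is s² + 4.75s + 37.2 = 0, so ω_n = 6.099 rad/s and ζ = 4.75/(2·6.099) = 0.3894.
%OS = 100·exp(−πζ/√(1−ζ²)) = 26.5%.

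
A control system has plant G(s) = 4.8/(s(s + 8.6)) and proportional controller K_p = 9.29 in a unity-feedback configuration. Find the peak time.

T_p = 0.615 s

Closed-loop characteristic equation: s² + 8.6s + 44.59 = 0, so ω_n = 6.678 rad/s and ζ = 8.6/(2·6.678) = 0.6439.
Damped frequency ω_d = ω_n√(1−ζ²) = 5.109 rad/s, so peak time T_p = π/ω_d = 0.615 s.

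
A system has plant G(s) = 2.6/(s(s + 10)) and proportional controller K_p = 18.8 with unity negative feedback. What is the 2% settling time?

T_s ≈ 0.8 s

From 1 + K_pG(s) = 0: s² + 10s + 48.88 = 0 ⇒ ω_n = 6.991, ζ = 0.7152.
2% settling time T_s ≈ 4/(ζω_n) = 4/5 = 0.8 s.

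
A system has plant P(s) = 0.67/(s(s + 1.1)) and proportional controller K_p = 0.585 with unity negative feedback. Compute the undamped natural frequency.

ω_n = 0.626 rad/s

The closed-loop denominator is s(s+1.1) + 0.585·0.67 = s² + 1.1s + 0.392.
Matching s² + 2ζω_n s + ω_n²: ω_n = √0.392 = 0.6261 rad/s and 2ζω_n = 1.1, so ζ = 1.1/(2·0.6261) = 0.879.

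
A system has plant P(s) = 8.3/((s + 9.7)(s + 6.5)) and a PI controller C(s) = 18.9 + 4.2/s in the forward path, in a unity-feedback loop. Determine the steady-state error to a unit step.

The open loop C(s)P(s) has a pole at the origin (type 1), so the static position error constant is infinite and e_ss = 1/(1+∞) = 0.

0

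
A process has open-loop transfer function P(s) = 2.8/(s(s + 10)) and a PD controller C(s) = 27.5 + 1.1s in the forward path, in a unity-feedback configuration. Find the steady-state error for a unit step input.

The open loop C(s)P(s) has a pole at the origin (type 1), so the static position error constant is infinite and e_ss = 1/(1+∞) = 0.

0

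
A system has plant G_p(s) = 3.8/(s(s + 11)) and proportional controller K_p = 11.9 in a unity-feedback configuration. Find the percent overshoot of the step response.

The closed-loop denominator s² + 11s + 45.22 gives ω_n = √45.22 = 6.725 and ζ = 11/(2ω_n) = 0.8179.
%OS = 100·exp(−πζ/√(1−ζ²)) = 100·exp(−π·0.8179/√0.331) = 1.15%.

1.15%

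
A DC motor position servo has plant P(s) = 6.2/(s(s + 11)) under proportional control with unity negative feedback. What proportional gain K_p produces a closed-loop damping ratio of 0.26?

Closed-loop characteristic equation: s² + 11s + K_p·6.2 = 0.
So ω_n = √(6.2K_p) and 2ζω_n = 11, giving ζ = 11/(2√(6.2K_p)).
Setting ζ = 0.26: √(6.2K_p) = 11/(2·0.26) = 21.15, so K_p = 447.5/6.2 = 72.2.

K_p = 72.2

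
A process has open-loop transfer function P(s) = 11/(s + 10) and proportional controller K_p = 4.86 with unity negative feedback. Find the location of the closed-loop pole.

Closed-loop transfer function: T(s) = K_p·P(s)/(1 + K_p·P(s)) = 53.46/(s + 10 + 53.46) = 53.46/(s + 63.46).
The closed-loop pole is at s = −63.46.

s = -63.46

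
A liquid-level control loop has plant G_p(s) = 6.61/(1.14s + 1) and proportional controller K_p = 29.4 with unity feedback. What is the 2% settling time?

T_s ≈ 0.0233 s

Closed loop: T(s) = K_p·G_p/(1+K_p·G_p) = 194.3/(1.14s + 1 + 194.3), with pole at s = −(1 + 194.3)/1.14 = −171.3.
τ = 1/171.3 = 0.005836 s, so 2% settling time ≈ 4τ = 0.0233 s.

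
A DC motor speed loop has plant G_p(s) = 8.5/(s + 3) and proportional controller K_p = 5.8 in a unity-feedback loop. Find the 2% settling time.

Closed-loop transfer function: T(s) = K_p·G_p(s)/(1 + K_p·G_p(s)) = 49.3/(s + 3 + 49.3) = 49.3/(s + 52.3).
Time constant τ = 1/52.3 = 0.01912 s, so the 2% settling time is about 4τ = 0.0765 s.

T_s ≈ 0.0765 s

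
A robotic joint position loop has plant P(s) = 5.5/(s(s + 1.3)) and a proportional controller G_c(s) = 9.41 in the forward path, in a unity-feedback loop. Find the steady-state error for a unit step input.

The open loop G_c(s)P(s) has a pole at the origin (type 1), so the static position error constant is infinite and e_ss = 1/(1+∞) = 0.

0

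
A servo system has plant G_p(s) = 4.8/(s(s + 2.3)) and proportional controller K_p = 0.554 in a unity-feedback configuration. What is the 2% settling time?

T_s ≈ 3.48 s

Closed-loop characteristic equation: s² + 2.3s + 2.659 = 0, so ω_n = 1.631 rad/s and ζ = 2.3/(2·1.631) = 0.7052.
2% settling time T_s ≈ 4/(ζω_n) = 4/1.15 = 3.48 s.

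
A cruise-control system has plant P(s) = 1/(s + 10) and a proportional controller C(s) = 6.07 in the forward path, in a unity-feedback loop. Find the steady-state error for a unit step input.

0.622

The loop is type 0. Static position error constant K_pos = C(0)·P(0) = 6.07·0.1 = 0.607.
Steady-state error to a unit step: e_ss = 1/(1+K_pos) = 1/1.607 = 0.622.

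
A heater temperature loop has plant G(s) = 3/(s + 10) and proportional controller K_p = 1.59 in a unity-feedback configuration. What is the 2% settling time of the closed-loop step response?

Closed-loop transfer function: T(s) = K_p·G(s)/(1 + K_p·G(s)) = 4.77/(s + 10 + 4.77) = 4.77/(s + 14.77).
Time constant τ = 1/14.77 = 0.0677 s, so the 2% settling time is about 4τ = 0.271 s.

T_s ≈ 0.271 s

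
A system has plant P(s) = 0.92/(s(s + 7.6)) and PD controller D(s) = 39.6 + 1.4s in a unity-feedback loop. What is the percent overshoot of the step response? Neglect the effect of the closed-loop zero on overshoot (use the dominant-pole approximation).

3.28%

Forward path: (39.6 + 1.4s)·0.92/(s(s+7.6)). The closed-loop characteristic equation is s² + (7.6 + 0.92·1.4)s + 0.92·39.6 = 0.
That is s² + 8.888s + 36.43 = 0, so ω_n = 6.036 rad/s and ζ = 8.888/(2·6.036) = 0.7363.
%OS = 100·exp(−πζ/√(1−ζ²)) = 3.28%.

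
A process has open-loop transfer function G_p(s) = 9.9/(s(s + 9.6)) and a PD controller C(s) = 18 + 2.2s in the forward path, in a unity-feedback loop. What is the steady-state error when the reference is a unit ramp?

0.0539

The loop has one pole at the origin (type 1). Velocity error constant K_v = lim_{s→0} s·C(s)G_p(s) = 18·9.9/9.6 = 18.56.
Steady-state error to a unit ramp: e_ss = 1/K_v = 0.0539.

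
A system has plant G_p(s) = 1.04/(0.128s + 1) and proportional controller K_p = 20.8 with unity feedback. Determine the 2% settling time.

Closed loop: T(s) = K_p·G_p/(1+K_p·G_p) = 21.63/(0.128s + 1 + 21.63), with pole at s = −(1 + 21.63)/0.128 = −176.8.
τ = 1/176.8 = 0.005656 s, so 2% settling time ≈ 4τ = 0.0226 s.

T_s ≈ 0.0226 s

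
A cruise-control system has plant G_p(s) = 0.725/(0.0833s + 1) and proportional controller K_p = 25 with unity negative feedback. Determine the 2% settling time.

T_s ≈ 0.0174 s

Closed loop: T(s) = K_p·G_p/(1+K_p·G_p) = 18.12/(0.0833s + 1 + 18.12), with pole at s = −(1 + 18.12)/0.0833 = −229.6.
τ = 1/229.6 = 0.004356 s, so 2% settling time ≈ 4τ = 0.0174 s.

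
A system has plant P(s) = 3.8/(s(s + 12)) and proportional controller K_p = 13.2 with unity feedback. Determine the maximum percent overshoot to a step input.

0.668%

From 1 + K_pP(s) = 0: s² + 12s + 50.16 = 0 ⇒ ω_n = 7.082, ζ = 0.8472.
%OS = 100·exp(−πζ/√(1−ζ²)) = 100·exp(−π·0.8472/√0.2823) = 0.668%.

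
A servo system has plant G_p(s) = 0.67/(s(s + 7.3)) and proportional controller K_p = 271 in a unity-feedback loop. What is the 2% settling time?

Closed-loop characteristic equation: s² + 7.3s + 181.6 = 0, so ω_n = 13.47 rad/s and ζ = 7.3/(2·13.47) = 0.2709.
2% settling time T_s ≈ 4/(ζω_n) = 4/3.65 = 1.1 s.

T_s ≈ 1.1 s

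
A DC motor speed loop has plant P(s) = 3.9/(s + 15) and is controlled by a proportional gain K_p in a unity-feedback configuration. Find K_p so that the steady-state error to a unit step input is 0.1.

For a type-0 loop with proportional control, e_ss = 1/(1 + K_p·P(0)).
P(0) = 0.26. Require 1/(1 + K_p·0.26) = 0.1, so 1 + 0.26·K_p = 10.
K_p = (10 − 1)/0.26 = 34.6.

K_p = 34.6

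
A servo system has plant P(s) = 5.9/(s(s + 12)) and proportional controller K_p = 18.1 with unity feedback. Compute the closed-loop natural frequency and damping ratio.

ω_n = 10.3 rad/s, ζ = 0.581

The closed-loop denominator is s(s+12) + 18.1·5.9 = s² + 12s + 106.8.
Matching s² + 2ζω_n s + ω_n²: ω_n = √106.8 = 10.33 rad/s and 2ζω_n = 12, so ζ = 12/(2·10.33) = 0.581.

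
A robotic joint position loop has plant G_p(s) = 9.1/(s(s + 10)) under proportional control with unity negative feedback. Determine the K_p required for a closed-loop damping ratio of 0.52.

Closed-loop characteristic equation: s² + 10s + K_p·9.1 = 0.
So ω_n = √(9.1K_p) and 2ζω_n = 10, giving ζ = 10/(2√(9.1K_p)).
Setting ζ = 0.52: √(9.1K_p) = 10/(2·0.52) = 9.615, so K_p = 92.46/9.1 = 10.2.

K_p = 10.2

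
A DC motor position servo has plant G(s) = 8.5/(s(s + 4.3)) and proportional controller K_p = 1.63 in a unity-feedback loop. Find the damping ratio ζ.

1 + K_p·G(s) = 0 gives s² + 4.3s + 13.85 = 0.
Matching s² + 2ζω_n s + ω_n²: ω_n = √13.85 = 3.722 rad/s and 2ζω_n = 4.3, so ζ = 4.3/(2·3.722) = 0.578.

ζ = 0.578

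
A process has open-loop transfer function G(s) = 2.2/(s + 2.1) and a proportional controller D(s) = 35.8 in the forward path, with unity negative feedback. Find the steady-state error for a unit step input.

The loop is type 0. Static position error constant K_pos = D(0)·G(0) = 35.8·1.048 = 37.5.
Steady-state error to a unit step: e_ss = 1/(1+K_pos) = 1/38.5 = 0.026.

0.026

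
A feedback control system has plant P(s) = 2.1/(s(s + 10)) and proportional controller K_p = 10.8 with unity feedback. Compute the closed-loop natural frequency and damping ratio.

ω_n = 4.76 rad/s, ζ = 1.05

With unity feedback the closed-loop characteristic equation is s² + 10s + 10.8·2.1 = s² + 10s + 22.68 = 0.
Matching s² + 2ζω_n s + ω_n²: ω_n = √22.68 = 4.762 rad/s and 2ζω_n = 10, so ζ = 10/(2·4.762) = 1.05.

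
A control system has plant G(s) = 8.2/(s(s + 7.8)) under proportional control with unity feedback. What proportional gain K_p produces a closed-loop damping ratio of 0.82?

Closed-loop characteristic equation: s² + 7.8s + K_p·8.2 = 0.
So ω_n = √(8.2K_p) and 2ζω_n = 7.8, giving ζ = 7.8/(2√(8.2K_p)).
Setting ζ = 0.82: √(8.2K_p) = 7.8/(2·0.82) = 4.756, so K_p = 22.62/8.2 = 2.76.

K_p = 2.76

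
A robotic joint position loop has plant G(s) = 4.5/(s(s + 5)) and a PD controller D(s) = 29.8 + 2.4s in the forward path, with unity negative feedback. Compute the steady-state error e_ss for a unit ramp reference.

The loop has one pole at the origin (type 1). Velocity error constant K_v = lim_{s→0} s·D(s)G(s) = 29.8·4.5/5 = 26.82.
Steady-state error to a unit ramp: e_ss = 1/K_v = 0.0373.

0.0373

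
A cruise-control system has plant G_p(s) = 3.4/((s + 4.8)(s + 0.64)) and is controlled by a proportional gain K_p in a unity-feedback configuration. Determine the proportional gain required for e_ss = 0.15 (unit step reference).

For a type-0 loop with proportional control, e_ss = 1/(1 + K_p·G_p(0)).
G_p(0) = 1.107. Require 1/(1 + K_p·1.107) = 0.15, so 1 + 1.107·K_p = 6.667.
K_p = (6.667 − 1)/1.107 = 5.12.

K_p = 5.12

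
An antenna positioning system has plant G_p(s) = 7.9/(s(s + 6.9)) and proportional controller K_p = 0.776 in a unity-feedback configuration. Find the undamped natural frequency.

1 + K_p·G_p(s) = 0 gives s² + 6.9s + 6.13 = 0.
So ω_n² = 6.13 ⇒ ω_n = 2.476 rad/s, and ζ = 6.9/(2ω_n) = 1.39.

ω_n = 2.48 rad/s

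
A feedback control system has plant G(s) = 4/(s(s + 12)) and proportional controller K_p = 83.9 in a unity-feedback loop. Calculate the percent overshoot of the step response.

33.7%

From 1 + K_pG(s) = 0: s² + 12s + 335.6 = 0 ⇒ ω_n = 18.32, ζ = 0.3275.
%OS = 100·exp(−πζ/√(1−ζ²)) = 100·exp(−π·0.3275/√0.8927) = 33.7%.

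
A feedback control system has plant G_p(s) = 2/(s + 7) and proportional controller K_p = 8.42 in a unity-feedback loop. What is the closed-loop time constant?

Closed-loop transfer function: T(s) = K_p·G_p(s)/(1 + K_p·G_p(s)) = 16.84/(s + 7 + 16.84) = 16.84/(s + 23.84).
Time constant τ = 1/23.84 = 0.0419 s.

τ = 0.0419 s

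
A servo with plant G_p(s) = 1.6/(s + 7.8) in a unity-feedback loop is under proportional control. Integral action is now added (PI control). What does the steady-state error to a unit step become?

The integrator makes K_pos = lim_{s→0} C(s)G(s) infinite, so e_ss = 1/(1+K_pos) = 0.

0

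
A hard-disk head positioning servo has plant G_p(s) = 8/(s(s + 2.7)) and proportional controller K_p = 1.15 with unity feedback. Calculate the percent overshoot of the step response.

21%

From 1 + K_pG_p(s) = 0: s² + 2.7s + 9.2 = 0 ⇒ ω_n = 3.033, ζ = 0.4451.
%OS = 100·exp(−πζ/√(1−ζ²)) = 100·exp(−π·0.4451/√0.8019) = 21%.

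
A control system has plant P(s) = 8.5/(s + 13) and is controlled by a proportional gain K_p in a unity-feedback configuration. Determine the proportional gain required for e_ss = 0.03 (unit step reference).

The loop is type 0, so e_ss(step) = 1/(1 + K_pos) with K_pos = K_p·P(0).
P(0) = 0.6538. Require 1/(1 + K_p·0.6538) = 0.03, so 1 + 0.6538·K_p = 33.33.
K_p = (33.33 − 1)/0.6538 = 49.5.

K_p = 49.5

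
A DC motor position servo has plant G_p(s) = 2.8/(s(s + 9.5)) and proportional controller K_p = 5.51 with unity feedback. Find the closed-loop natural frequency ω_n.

1 + K_p·G_p(s) = 0 gives s² + 9.5s + 15.43 = 0.
Matching s² + 2ζω_n s + ω_n²: ω_n = √15.43 = 3.928 rad/s and 2ζω_n = 9.5, so ζ = 9.5/(2·3.928) = 1.21.

ω_n = 3.93 rad/s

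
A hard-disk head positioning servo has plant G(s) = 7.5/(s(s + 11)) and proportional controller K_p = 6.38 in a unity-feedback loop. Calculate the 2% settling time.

T_s ≈ 0.727 s

The closed-loop denominator s² + 11s + 47.85 gives ω_n = √47.85 = 6.917 and ζ = 11/(2ω_n) = 0.7951.
2% settling time T_s ≈ 4/(ζω_n) = 4/5.5 = 0.727 s.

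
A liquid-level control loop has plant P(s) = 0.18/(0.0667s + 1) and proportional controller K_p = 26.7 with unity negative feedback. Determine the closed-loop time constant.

τ = 0.0115 s

Closed loop: T(s) = K_p·P/(1+K_p·P) = 4.806/(0.0667s + 1 + 4.806), with pole at s = −(1 + 4.806)/0.0667 = −87.05.
Closed-loop time constant τ = 1/87.05 = 0.0115 s.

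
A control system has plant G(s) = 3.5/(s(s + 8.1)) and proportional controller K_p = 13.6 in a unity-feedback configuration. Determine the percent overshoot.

10.2%

From 1 + K_pG(s) = 0: s² + 8.1s + 47.6 = 0 ⇒ ω_n = 6.899, ζ = 0.587.
%OS = 100·exp(−πζ/√(1−ζ²)) = 100·exp(−π·0.587/√0.6554) = 10.2%.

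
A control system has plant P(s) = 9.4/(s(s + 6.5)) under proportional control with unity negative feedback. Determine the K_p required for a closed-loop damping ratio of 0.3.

K_p = 12.5

Closed-loop characteristic equation: s² + 6.5s + K_p·9.4 = 0.
So ω_n = √(9.4K_p) and 2ζω_n = 6.5, giving ζ = 6.5/(2√(9.4K_p)).
Setting ζ = 0.3: √(9.4K_p) = 6.5/(2·0.3) = 10.83, so K_p = 117.4/9.4 = 12.5.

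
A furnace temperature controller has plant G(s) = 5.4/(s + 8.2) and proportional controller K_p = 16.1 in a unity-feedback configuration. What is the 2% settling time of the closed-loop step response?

T_s ≈ 0.042 s

Closed-loop transfer function: T(s) = K_p·G(s)/(1 + K_p·G(s)) = 86.94/(s + 8.2 + 86.94) = 86.94/(s + 95.14).
Time constant τ = 1/95.14 = 0.01051 s, so the 2% settling time is about 4τ = 0.042 s.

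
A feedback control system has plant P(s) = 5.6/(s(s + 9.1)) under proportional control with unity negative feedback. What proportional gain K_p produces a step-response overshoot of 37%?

K_p = 40.6

From %OS = 100·exp(−πζ/√(1−ζ²)) = 37%, ζ = −ln(0.37)/√(π²+ln²(0.37)) = 0.3017.
Characteristic equation s² + 9.1s + 5.6K_p = 0 gives ζ = 9.1/(2√(5.6K_p)).
Setting ζ = 0.3017: √(5.6K_p) = 9.1/(2·0.3017) = 15.08, so K_p = 227.4/5.6 = 40.6.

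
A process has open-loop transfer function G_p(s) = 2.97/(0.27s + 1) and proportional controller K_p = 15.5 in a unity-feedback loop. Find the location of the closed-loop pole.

s = -174.2

Closed loop: T(s) = K_p·G_p/(1+K_p·G_p) = 46.04/(0.27s + 1 + 46.04), with pole at s = −(1 + 46.04)/0.27 = −174.2.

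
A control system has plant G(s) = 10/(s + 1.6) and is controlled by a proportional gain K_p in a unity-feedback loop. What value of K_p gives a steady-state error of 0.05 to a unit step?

K_p = 3.04

For a type-0 loop with proportional control, e_ss = 1/(1 + K_p·G(0)).
G(0) = 6.25. Require 1/(1 + K_p·6.25) = 0.05, so 1 + 6.25·K_p = 20.
K_p = (20 − 1)/6.25 = 3.04.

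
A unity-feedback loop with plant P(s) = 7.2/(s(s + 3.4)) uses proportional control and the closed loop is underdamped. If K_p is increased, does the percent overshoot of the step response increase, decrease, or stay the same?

increase

ζ = 3.4/(2√(7.2K_p)) decreases as K_p grows; lower damping means more overshoot.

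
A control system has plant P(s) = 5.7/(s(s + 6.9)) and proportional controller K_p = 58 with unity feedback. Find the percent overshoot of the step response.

54.5%

From 1 + K_pP(s) = 0: s² + 6.9s + 330.6 = 0 ⇒ ω_n = 18.18, ζ = 0.1897.
%OS = 100·exp(−πζ/√(1−ζ²)) = 100·exp(−π·0.1897/√0.964) = 54.5%.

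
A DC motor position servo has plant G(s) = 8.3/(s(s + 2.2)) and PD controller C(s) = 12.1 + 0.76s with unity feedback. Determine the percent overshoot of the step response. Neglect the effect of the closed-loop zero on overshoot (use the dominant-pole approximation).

22.9%

Forward path: (12.1 + 0.76s)·8.3/(s(s+2.2)). The closed-loop characteristic equation is s² + (2.2 + 8.3·0.76)s + 8.3·12.1 = 0.
That is s² + 8.508s + 100.4 = 0, so ω_n = 10.02 rad/s and ζ = 8.508/(2·10.02) = 0.4245.
%OS = 100·exp(−πζ/√(1−ζ²)) = 22.9%.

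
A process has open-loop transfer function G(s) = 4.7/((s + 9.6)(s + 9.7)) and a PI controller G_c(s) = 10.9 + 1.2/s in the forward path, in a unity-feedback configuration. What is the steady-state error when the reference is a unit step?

0

The open loop G_c(s)G(s) has a pole at the origin (type 1), so the static position error constant is infinite and e_ss = 1/(1+∞) = 0.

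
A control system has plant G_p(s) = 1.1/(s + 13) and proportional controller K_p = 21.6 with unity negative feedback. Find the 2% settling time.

Closed-loop transfer function: T(s) = K_p·G_p(s)/(1 + K_p·G_p(s)) = 23.76/(s + 13 + 23.76) = 23.76/(s + 36.76).
Time constant τ = 1/36.76 = 0.0272 s, so the 2% settling time is about 4τ = 0.109 s.

T_s ≈ 0.109 s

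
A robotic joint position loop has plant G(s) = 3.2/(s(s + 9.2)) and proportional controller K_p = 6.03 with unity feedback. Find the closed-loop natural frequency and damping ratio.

ω_n = 4.39 rad/s, ζ = 1.05

1 + K_p·G(s) = 0 gives s² + 9.2s + 19.3 = 0.
So ω_n² = 19.3 ⇒ ω_n = 4.393 rad/s, and ζ = 9.2/(2ω_n) = 1.05.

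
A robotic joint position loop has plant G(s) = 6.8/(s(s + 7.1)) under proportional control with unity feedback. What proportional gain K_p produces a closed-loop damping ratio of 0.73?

K_p = 3.48

Closed-loop characteristic equation: s² + 7.1s + K_p·6.8 = 0.
So ω_n = √(6.8K_p) and 2ζω_n = 7.1, giving ζ = 7.1/(2√(6.8K_p)).
Setting ζ = 0.73: √(6.8K_p) = 7.1/(2·0.73) = 4.863, so K_p = 23.65/6.8 = 3.48.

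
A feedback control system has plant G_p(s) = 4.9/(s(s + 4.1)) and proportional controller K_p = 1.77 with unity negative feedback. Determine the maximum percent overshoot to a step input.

4.76%

The closed-loop denominator s² + 4.1s + 8.673 gives ω_n = √8.673 = 2.945 and ζ = 4.1/(2ω_n) = 0.6961.
%OS = 100·exp(−πζ/√(1−ζ²)) = 100·exp(−π·0.6961/√0.5155) = 4.76%.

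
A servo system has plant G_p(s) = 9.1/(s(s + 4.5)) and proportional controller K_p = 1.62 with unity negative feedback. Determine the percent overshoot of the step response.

10.3%

Closed-loop characteristic equation: s² + 4.5s + 14.74 = 0, so ω_n = 3.84 rad/s and ζ = 4.5/(2·3.84) = 0.586.
%OS = 100·exp(−πζ/√(1−ζ²)) = 100·exp(−π·0.586/√0.6566) = 10.3%.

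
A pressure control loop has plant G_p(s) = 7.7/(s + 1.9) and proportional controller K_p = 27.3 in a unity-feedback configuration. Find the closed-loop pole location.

s = -212.1

Closed-loop transfer function: T(s) = K_p·G_p(s)/(1 + K_p·G_p(s)) = 210.2/(s + 1.9 + 210.2) = 210.2/(s + 212.1).
The closed-loop pole is at s = −212.1.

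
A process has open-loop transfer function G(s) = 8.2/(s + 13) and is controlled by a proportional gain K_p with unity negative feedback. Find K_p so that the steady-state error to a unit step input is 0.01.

The loop is type 0, so e_ss(step) = 1/(1 + K_pos) with K_pos = K_p·G(0).
G(0) = 0.6308. Require 1/(1 + K_p·0.6308) = 0.01, so 1 + 0.6308·K_p = 100.
K_p = (100 − 1)/0.6308 = 157.

K_p = 157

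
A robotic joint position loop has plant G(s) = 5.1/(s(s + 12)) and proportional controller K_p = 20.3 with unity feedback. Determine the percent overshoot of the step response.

From 1 + K_pG(s) = 0: s² + 12s + 103.5 = 0 ⇒ ω_n = 10.17, ζ = 0.5897.
%OS = 100·exp(−πζ/√(1−ζ²)) = 100·exp(−π·0.5897/√0.6523) = 10.1%.

10.1%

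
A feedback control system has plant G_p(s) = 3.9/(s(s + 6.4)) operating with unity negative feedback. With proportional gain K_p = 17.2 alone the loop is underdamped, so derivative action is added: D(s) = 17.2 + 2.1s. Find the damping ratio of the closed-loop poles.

ζ = 0.891

Forward path: (17.2 + 2.1s)·3.9/(s(s+6.4)). The closed-loop characteristic equation is s² + (6.4 + 3.9·2.1)s + 3.9·17.2 = 0.
That is s² + 14.59s + 67.08 = 0, so ω_n = 8.19 rad/s and ζ = 14.59/(2·8.19) = 0.8907.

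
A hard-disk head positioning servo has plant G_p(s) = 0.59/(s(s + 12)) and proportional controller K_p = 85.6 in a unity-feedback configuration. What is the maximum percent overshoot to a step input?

The closed-loop denominator s² + 12s + 50.5 gives ω_n = √50.5 = 7.107 and ζ = 12/(2ω_n) = 0.8443.
%OS = 100·exp(−πζ/√(1−ζ²)) = 100·exp(−π·0.8443/√0.2872) = 0.709%.

0.709%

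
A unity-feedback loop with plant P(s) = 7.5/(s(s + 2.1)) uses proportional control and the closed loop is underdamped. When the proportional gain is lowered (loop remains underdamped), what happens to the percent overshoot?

decrease

ζ = 2.1/(2√(7.5K_p)) rises as K_p falls; higher damping means less overshoot.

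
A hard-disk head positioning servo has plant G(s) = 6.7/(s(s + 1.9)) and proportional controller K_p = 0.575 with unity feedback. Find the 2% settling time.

Closed-loop characteristic equation: s² + 1.9s + 3.852 = 0, so ω_n = 1.963 rad/s and ζ = 1.9/(2·1.963) = 0.484.
2% settling time T_s ≈ 4/(ζω_n) = 4/0.95 = 4.21 s.

T_s ≈ 4.21 s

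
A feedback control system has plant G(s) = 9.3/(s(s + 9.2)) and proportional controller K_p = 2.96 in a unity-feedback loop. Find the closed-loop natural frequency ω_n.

1 + K_p·G(s) = 0 gives s² + 9.2s + 27.53 = 0.
So ω_n² = 27.53 ⇒ ω_n = 5.247 rad/s, and ζ = 9.2/(2ω_n) = 0.877.

ω_n = 5.25 rad/s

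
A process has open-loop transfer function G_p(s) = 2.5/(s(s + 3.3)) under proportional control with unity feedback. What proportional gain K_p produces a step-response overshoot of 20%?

From %OS = 100·exp(−πζ/√(1−ζ²)) = 20%, ζ = −ln(0.2)/√(π²+ln²(0.2)) = 0.4559.
Characteristic equation s² + 3.3s + 2.5K_p = 0 gives ζ = 3.3/(2√(2.5K_p)).
Setting ζ = 0.4559: √(2.5K_p) = 3.3/(2·0.4559) = 3.619, so K_p = 13.1/2.5 = 5.24.

K_p = 5.24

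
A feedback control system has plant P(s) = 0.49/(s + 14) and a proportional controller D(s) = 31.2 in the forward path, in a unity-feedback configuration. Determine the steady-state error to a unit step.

The loop is type 0. Static position error constant K_pos = D(0)·P(0) = 31.2·0.035 = 1.092.
Steady-state error to a unit step: e_ss = 1/(1+K_pos) = 1/2.092 = 0.478.

0.478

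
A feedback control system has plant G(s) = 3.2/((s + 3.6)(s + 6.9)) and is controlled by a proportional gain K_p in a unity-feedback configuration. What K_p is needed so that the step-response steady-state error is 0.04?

The loop is type 0, so e_ss(step) = 1/(1 + K_pos) with K_pos = K_p·G(0).
G(0) = 0.1288. Require 1/(1 + K_p·0.1288) = 0.04, so 1 + 0.1288·K_p = 25.
K_p = (25 − 1)/0.1288 = 186.

K_p = 186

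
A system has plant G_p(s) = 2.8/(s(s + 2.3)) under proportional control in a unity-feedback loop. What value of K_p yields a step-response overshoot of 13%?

From %OS = 100·exp(−πζ/√(1−ζ²)) = 13%, ζ = −ln(0.13)/√(π²+ln²(0.13)) = 0.5446.
Characteristic equation s² + 2.3s + 2.8K_p = 0 gives ζ = 2.3/(2√(2.8K_p)).
Setting ζ = 0.5446: √(2.8K_p) = 2.3/(2·0.5446) = 2.111, so K_p = 4.458/2.8 = 1.59.

K_p = 1.59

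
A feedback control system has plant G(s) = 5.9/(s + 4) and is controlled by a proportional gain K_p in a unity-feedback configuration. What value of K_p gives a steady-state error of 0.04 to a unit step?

For a type-0 loop with proportional control, e_ss = 1/(1 + K_p·G(0)).
G(0) = 1.475. Require 1/(1 + K_p·1.475) = 0.04, so 1 + 1.475·K_p = 25.
K_p = (25 − 1)/1.475 = 16.3.

K_p = 16.3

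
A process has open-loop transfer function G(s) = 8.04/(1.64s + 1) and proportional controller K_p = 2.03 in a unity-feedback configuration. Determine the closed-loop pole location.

s = -10.56

Closed loop: T(s) = K_p·G/(1+K_p·G) = 16.32/(1.64s + 1 + 16.32), with pole at s = −(1 + 16.32)/1.64 = −10.56.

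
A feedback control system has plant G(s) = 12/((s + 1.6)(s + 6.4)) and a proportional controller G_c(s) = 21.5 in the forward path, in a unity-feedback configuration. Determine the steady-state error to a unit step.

0.0382

The loop is type 0. Static position error constant K_pos = G_c(0)·G(0) = 21.5·1.172 = 25.2.
Steady-state error to a unit step: e_ss = 1/(1+K_pos) = 1/26.2 = 0.0382.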